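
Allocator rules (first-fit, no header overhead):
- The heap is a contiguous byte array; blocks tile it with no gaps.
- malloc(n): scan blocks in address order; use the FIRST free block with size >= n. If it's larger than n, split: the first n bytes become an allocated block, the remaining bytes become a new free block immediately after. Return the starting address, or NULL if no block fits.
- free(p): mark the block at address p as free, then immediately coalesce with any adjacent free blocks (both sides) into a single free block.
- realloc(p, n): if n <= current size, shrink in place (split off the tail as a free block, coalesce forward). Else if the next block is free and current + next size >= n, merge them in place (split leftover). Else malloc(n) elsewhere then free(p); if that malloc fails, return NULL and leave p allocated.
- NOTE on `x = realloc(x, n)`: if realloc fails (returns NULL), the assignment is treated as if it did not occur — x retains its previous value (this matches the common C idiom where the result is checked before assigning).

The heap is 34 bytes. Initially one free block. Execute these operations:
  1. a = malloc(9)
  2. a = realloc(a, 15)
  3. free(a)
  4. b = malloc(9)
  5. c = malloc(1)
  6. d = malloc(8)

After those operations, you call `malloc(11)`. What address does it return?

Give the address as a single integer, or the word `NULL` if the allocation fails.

Op 1: a = malloc(9) -> a = 0; heap: [0-8 ALLOC][9-33 FREE]
Op 2: a = realloc(a, 15) -> a = 0; heap: [0-14 ALLOC][15-33 FREE]
Op 3: free(a) -> (freed a); heap: [0-33 FREE]
Op 4: b = malloc(9) -> b = 0; heap: [0-8 ALLOC][9-33 FREE]
Op 5: c = malloc(1) -> c = 9; heap: [0-8 ALLOC][9-9 ALLOC][10-33 FREE]
Op 6: d = malloc(8) -> d = 10; heap: [0-8 ALLOC][9-9 ALLOC][10-17 ALLOC][18-33 FREE]
malloc(11): first-fit scan over [0-8 ALLOC][9-9 ALLOC][10-17 ALLOC][18-33 FREE] -> 18

Answer: 18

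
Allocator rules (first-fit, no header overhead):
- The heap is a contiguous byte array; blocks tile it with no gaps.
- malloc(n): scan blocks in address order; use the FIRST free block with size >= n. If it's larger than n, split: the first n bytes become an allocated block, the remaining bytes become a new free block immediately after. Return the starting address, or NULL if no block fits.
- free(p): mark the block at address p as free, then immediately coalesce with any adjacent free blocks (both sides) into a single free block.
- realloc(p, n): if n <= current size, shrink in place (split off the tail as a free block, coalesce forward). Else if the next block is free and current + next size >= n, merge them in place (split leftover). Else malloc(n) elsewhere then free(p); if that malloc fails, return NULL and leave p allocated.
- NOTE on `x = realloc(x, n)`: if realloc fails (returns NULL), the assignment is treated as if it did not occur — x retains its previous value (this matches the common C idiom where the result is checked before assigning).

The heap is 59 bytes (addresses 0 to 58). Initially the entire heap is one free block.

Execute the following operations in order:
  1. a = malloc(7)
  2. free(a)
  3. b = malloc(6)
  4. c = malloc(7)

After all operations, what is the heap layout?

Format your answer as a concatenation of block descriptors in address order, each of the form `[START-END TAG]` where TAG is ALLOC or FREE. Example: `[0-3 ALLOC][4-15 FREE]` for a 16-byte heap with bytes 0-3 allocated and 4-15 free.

Op 1: a = malloc(7) -> a = 0; heap: [0-6 ALLOC][7-58 FREE]
Op 2: free(a) -> (freed a); heap: [0-58 FREE]
Op 3: b = malloc(6) -> b = 0; heap: [0-5 ALLOC][6-58 FREE]
Op 4: c = malloc(7) -> c = 6; heap: [0-5 ALLOC][6-12 ALLOC][13-58 FREE]

Answer: [0-5 ALLOC][6-12 ALLOC][13-58 FREE]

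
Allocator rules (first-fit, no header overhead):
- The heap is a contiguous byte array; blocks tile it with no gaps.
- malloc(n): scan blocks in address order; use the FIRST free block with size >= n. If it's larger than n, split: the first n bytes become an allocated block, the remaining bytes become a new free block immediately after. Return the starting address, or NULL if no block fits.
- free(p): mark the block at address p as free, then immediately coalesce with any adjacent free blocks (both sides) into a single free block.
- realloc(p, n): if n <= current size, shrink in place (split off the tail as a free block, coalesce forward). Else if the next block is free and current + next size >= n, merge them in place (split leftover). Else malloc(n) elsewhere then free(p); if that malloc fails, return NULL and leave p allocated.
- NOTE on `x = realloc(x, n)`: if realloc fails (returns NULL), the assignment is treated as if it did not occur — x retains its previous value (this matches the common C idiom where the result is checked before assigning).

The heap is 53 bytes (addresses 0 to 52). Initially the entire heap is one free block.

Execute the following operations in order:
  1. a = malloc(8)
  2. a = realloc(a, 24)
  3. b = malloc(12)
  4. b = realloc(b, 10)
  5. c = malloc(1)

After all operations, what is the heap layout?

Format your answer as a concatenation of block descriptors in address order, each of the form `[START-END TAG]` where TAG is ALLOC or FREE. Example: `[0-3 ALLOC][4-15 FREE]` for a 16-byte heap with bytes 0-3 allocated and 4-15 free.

Answer: [0-23 ALLOC][24-33 ALLOC][34-34 ALLOC][35-52 FREE]

Derivation:
Op 1: a = malloc(8) -> a = 0; heap: [0-7 ALLOC][8-52 FREE]
Op 2: a = realloc(a, 24) -> a = 0; heap: [0-23 ALLOC][24-52 FREE]
Op 3: b = malloc(12) -> b = 24; heap: [0-23 ALLOC][24-35 ALLOC][36-52 FREE]
Op 4: b = realloc(b, 10) -> b = 24; heap: [0-23 ALLOC][24-33 ALLOC][34-52 FREE]
Op 5: c = malloc(1) -> c = 34; heap: [0-23 ALLOC][24-33 ALLOC][34-34 ALLOC][35-52 FREE]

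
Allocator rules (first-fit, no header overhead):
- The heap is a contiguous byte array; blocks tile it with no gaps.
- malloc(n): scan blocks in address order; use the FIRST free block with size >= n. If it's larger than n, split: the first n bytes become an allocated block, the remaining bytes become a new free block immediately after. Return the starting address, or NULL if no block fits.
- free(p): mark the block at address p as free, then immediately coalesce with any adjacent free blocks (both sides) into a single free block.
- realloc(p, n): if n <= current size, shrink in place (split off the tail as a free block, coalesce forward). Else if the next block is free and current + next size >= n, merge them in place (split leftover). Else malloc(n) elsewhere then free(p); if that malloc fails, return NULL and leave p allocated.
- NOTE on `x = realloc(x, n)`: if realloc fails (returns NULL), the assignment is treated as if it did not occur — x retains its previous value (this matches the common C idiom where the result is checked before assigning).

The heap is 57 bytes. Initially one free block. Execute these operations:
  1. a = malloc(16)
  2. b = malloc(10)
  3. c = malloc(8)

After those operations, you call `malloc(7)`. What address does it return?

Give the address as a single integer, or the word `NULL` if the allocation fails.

Op 1: a = malloc(16) -> a = 0; heap: [0-15 ALLOC][16-56 FREE]
Op 2: b = malloc(10) -> b = 16; heap: [0-15 ALLOC][16-25 ALLOC][26-56 FREE]
Op 3: c = malloc(8) -> c = 26; heap: [0-15 ALLOC][16-25 ALLOC][26-33 ALLOC][34-56 FREE]
malloc(7): first-fit scan over [0-15 ALLOC][16-25 ALLOC][26-33 ALLOC][34-56 FREE] -> 34

Answer: 34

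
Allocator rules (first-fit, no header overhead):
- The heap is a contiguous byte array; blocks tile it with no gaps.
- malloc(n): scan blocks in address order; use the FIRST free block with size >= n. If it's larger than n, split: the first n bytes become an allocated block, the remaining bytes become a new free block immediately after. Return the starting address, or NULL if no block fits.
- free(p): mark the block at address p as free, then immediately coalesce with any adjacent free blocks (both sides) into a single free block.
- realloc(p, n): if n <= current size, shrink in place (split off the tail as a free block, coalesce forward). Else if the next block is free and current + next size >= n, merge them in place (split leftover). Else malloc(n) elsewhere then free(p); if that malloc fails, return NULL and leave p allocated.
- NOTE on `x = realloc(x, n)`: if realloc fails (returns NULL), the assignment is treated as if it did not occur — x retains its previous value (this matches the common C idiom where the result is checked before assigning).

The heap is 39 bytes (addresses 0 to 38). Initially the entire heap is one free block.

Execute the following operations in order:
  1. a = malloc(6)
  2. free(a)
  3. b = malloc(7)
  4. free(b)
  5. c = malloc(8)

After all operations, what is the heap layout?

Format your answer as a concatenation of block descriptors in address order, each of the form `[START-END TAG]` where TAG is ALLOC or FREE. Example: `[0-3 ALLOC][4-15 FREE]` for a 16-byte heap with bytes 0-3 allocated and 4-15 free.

Answer: [0-7 ALLOC][8-38 FREE]

Derivation:
Op 1: a = malloc(6) -> a = 0; heap: [0-5 ALLOC][6-38 FREE]
Op 2: free(a) -> (freed a); heap: [0-38 FREE]
Op 3: b = malloc(7) -> b = 0; heap: [0-6 ALLOC][7-38 FREE]
Op 4: free(b) -> (freed b); heap: [0-38 FREE]
Op 5: c = malloc(8) -> c = 0; heap: [0-7 ALLOC][8-38 FREE]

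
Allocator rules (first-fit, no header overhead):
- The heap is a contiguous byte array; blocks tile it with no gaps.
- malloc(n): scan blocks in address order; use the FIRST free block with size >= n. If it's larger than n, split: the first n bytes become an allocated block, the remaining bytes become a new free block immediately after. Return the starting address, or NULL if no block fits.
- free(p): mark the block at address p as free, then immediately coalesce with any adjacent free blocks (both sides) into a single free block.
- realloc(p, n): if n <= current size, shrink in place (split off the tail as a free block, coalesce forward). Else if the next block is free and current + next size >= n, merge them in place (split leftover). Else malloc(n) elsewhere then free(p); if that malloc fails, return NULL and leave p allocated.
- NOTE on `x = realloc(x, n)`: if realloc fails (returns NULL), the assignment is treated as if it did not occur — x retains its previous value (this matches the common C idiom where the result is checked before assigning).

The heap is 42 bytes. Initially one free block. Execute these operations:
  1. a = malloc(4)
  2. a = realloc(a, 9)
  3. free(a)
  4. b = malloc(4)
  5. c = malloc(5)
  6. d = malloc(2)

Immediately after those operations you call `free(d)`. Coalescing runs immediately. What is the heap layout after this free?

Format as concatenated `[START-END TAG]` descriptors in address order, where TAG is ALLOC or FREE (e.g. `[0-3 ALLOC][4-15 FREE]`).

Answer: [0-3 ALLOC][4-8 ALLOC][9-41 FREE]

Derivation:
Op 1: a = malloc(4) -> a = 0; heap: [0-3 ALLOC][4-41 FREE]
Op 2: a = realloc(a, 9) -> a = 0; heap: [0-8 ALLOC][9-41 FREE]
Op 3: free(a) -> (freed a); heap: [0-41 FREE]
Op 4: b = malloc(4) -> b = 0; heap: [0-3 ALLOC][4-41 FREE]
Op 5: c = malloc(5) -> c = 4; heap: [0-3 ALLOC][4-8 ALLOC][9-41 FREE]
Op 6: d = malloc(2) -> d = 9; heap: [0-3 ALLOC][4-8 ALLOC][9-10 ALLOC][11-41 FREE]
free(d): d = 9 -> block [9-10 ALLOC]; mark free, coalesce with adjacent free neighbors -> [0-3 ALLOC][4-8 ALLOC][9-41 FREE]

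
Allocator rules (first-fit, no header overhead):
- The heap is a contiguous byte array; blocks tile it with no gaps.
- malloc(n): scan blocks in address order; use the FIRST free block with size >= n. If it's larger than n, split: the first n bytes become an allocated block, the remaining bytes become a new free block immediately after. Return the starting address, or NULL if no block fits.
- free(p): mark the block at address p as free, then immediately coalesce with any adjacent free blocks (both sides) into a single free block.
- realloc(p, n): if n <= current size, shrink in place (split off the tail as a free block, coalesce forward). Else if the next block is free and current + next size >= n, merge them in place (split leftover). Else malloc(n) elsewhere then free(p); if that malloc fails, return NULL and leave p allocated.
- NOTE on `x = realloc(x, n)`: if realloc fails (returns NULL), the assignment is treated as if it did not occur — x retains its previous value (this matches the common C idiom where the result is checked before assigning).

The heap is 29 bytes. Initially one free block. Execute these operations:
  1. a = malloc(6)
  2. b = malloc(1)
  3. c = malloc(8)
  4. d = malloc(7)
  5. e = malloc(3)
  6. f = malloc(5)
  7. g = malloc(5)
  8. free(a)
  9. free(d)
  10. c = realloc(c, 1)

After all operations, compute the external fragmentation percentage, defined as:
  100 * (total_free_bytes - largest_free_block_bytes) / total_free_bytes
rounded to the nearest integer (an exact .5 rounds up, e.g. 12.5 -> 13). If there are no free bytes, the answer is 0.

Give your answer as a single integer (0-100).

Op 1: a = malloc(6) -> a = 0; heap: [0-5 ALLOC][6-28 FREE]
Op 2: b = malloc(1) -> b = 6; heap: [0-5 ALLOC][6-6 ALLOC][7-28 FREE]
Op 3: c = malloc(8) -> c = 7; heap: [0-5 ALLOC][6-6 ALLOC][7-14 ALLOC][15-28 FREE]
Op 4: d = malloc(7) -> d = 15; heap: [0-5 ALLOC][6-6 ALLOC][7-14 ALLOC][15-21 ALLOC][22-28 FREE]
Op 5: e = malloc(3) -> e = 22; heap: [0-5 ALLOC][6-6 ALLOC][7-14 ALLOC][15-21 ALLOC][22-24 ALLOC][25-28 FREE]
Op 6: f = malloc(5) -> f = NULL; heap: [0-5 ALLOC][6-6 ALLOC][7-14 ALLOC][15-21 ALLOC][22-24 ALLOC][25-28 FREE]
Op 7: g = malloc(5) -> g = NULL; heap: [0-5 ALLOC][6-6 ALLOC][7-14 ALLOC][15-21 ALLOC][22-24 ALLOC][25-28 FREE]
Op 8: free(a) -> (freed a); heap: [0-5 FREE][6-6 ALLOC][7-14 ALLOC][15-21 ALLOC][22-24 ALLOC][25-28 FREE]
Op 9: free(d) -> (freed d); heap: [0-5 FREE][6-6 ALLOC][7-14 ALLOC][15-21 FREE][22-24 ALLOC][25-28 FREE]
Op 10: c = realloc(c, 1) -> c = 7; heap: [0-5 FREE][6-6 ALLOC][7-7 ALLOC][8-21 FREE][22-24 ALLOC][25-28 FREE]
Free blocks: [6 14 4] total_free=24 largest=14 -> 100*(24-14)/24 = 1000/24 ≈ 41.667 -> rounds to 42

Answer: 42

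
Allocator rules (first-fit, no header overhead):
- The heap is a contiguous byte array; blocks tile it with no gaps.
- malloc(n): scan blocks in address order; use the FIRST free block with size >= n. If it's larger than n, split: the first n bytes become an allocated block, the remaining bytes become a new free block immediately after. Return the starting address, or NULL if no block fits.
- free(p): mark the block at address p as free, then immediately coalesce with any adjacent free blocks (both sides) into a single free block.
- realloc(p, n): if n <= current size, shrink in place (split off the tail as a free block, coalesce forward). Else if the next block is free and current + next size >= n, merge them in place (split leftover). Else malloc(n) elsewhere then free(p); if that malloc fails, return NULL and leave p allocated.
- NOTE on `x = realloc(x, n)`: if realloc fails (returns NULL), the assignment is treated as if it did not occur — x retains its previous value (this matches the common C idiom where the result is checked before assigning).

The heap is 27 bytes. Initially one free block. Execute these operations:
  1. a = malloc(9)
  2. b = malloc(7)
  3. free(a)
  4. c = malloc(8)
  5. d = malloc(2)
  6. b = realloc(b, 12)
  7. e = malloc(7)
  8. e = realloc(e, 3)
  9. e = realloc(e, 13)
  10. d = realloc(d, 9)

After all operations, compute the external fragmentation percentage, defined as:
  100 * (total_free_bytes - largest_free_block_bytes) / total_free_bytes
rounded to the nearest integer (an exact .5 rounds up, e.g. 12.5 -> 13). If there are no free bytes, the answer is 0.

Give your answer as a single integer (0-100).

Answer: 14

Derivation:
Op 1: a = malloc(9) -> a = 0; heap: [0-8 ALLOC][9-26 FREE]
Op 2: b = malloc(7) -> b = 9; heap: [0-8 ALLOC][9-15 ALLOC][16-26 FREE]
Op 3: free(a) -> (freed a); heap: [0-8 FREE][9-15 ALLOC][16-26 FREE]
Op 4: c = malloc(8) -> c = 0; heap: [0-7 ALLOC][8-8 FREE][9-15 ALLOC][16-26 FREE]
Op 5: d = malloc(2) -> d = 16; heap: [0-7 ALLOC][8-8 FREE][9-15 ALLOC][16-17 ALLOC][18-26 FREE]
Op 6: b = realloc(b, 12) -> NULL (b unchanged); heap: [0-7 ALLOC][8-8 FREE][9-15 ALLOC][16-17 ALLOC][18-26 FREE]
Op 7: e = malloc(7) -> e = 18; heap: [0-7 ALLOC][8-8 FREE][9-15 ALLOC][16-17 ALLOC][18-24 ALLOC][25-26 FREE]
Op 8: e = realloc(e, 3) -> e = 18; heap: [0-7 ALLOC][8-8 FREE][9-15 ALLOC][16-17 ALLOC][18-20 ALLOC][21-26 FREE]
Op 9: e = realloc(e, 13) -> NULL (e unchanged); heap: [0-7 ALLOC][8-8 FREE][9-15 ALLOC][16-17 ALLOC][18-20 ALLOC][21-26 FREE]
Op 10: d = realloc(d, 9) -> NULL (d unchanged); heap: [0-7 ALLOC][8-8 FREE][9-15 ALLOC][16-17 ALLOC][18-20 ALLOC][21-26 FREE]
Free blocks: [1 6] total_free=7 largest=6 -> 100*(7-6)/7 = 100/7 ≈ 14.286 -> rounds to 14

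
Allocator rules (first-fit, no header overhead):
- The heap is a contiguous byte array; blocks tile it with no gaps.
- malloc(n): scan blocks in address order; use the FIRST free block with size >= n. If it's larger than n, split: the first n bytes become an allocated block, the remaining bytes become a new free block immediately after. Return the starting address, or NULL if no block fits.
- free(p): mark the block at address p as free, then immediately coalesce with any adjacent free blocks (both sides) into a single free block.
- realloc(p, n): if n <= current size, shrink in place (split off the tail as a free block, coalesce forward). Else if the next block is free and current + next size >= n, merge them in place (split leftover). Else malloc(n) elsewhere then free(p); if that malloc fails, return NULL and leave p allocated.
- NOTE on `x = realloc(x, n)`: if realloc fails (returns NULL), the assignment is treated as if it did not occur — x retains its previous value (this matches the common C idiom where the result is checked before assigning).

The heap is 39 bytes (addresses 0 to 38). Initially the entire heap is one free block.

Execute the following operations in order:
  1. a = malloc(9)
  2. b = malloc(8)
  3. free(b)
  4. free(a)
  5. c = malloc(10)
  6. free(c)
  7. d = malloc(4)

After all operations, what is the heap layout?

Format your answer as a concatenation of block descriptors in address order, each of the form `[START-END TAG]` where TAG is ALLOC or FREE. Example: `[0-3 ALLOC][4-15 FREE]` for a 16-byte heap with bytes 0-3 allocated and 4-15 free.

Op 1: a = malloc(9) -> a = 0; heap: [0-8 ALLOC][9-38 FREE]
Op 2: b = malloc(8) -> b = 9; heap: [0-8 ALLOC][9-16 ALLOC][17-38 FREE]
Op 3: free(b) -> (freed b); heap: [0-8 ALLOC][9-38 FREE]
Op 4: free(a) -> (freed a); heap: [0-38 FREE]
Op 5: c = malloc(10) -> c = 0; heap: [0-9 ALLOC][10-38 FREE]
Op 6: free(c) -> (freed c); heap: [0-38 FREE]
Op 7: d = malloc(4) -> d = 0; heap: [0-3 ALLOC][4-38 FREE]

Answer: [0-3 ALLOC][4-38 FREE]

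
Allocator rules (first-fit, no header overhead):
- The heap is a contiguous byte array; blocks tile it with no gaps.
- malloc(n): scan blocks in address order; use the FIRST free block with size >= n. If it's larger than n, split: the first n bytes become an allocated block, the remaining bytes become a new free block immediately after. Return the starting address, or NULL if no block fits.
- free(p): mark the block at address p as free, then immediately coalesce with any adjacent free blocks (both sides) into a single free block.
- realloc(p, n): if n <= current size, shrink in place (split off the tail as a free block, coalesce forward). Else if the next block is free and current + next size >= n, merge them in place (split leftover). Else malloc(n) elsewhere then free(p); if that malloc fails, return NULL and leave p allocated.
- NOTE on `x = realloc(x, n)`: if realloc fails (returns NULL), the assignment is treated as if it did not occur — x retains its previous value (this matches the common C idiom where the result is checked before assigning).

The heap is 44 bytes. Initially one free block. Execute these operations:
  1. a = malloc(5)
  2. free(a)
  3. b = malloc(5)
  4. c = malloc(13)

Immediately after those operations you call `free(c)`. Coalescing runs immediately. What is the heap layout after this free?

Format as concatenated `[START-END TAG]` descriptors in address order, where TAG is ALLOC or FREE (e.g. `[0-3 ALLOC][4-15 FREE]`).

Op 1: a = malloc(5) -> a = 0; heap: [0-4 ALLOC][5-43 FREE]
Op 2: free(a) -> (freed a); heap: [0-43 FREE]
Op 3: b = malloc(5) -> b = 0; heap: [0-4 ALLOC][5-43 FREE]
Op 4: c = malloc(13) -> c = 5; heap: [0-4 ALLOC][5-17 ALLOC][18-43 FREE]
free(c): c = 5 -> block [5-17 ALLOC]; mark free, coalesce with adjacent free neighbors -> [0-4 ALLOC][5-43 FREE]

Answer: [0-4 ALLOC][5-43 FREE]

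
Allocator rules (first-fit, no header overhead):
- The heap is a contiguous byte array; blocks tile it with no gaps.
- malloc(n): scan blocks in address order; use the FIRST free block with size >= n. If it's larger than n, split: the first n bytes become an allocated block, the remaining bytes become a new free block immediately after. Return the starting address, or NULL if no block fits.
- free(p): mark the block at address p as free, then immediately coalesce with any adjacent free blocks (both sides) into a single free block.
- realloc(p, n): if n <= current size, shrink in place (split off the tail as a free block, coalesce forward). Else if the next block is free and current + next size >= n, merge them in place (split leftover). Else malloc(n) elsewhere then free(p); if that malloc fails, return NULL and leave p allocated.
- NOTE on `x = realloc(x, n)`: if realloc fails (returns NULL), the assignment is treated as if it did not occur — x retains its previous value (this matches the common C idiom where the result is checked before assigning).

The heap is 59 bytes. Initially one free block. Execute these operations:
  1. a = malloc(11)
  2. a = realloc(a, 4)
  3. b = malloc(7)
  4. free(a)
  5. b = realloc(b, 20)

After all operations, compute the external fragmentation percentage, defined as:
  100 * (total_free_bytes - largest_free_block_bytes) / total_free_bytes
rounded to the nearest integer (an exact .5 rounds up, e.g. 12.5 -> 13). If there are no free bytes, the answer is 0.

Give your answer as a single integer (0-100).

Answer: 10

Derivation:
Op 1: a = malloc(11) -> a = 0; heap: [0-10 ALLOC][11-58 FREE]
Op 2: a = realloc(a, 4) -> a = 0; heap: [0-3 ALLOC][4-58 FREE]
Op 3: b = malloc(7) -> b = 4; heap: [0-3 ALLOC][4-10 ALLOC][11-58 FREE]
Op 4: free(a) -> (freed a); heap: [0-3 FREE][4-10 ALLOC][11-58 FREE]
Op 5: b = realloc(b, 20) -> b = 4; heap: [0-3 FREE][4-23 ALLOC][24-58 FREE]
Free blocks: [4 35] total_free=39 largest=35 -> 100*(39-35)/39 = 400/39 ≈ 10.256 -> rounds to 10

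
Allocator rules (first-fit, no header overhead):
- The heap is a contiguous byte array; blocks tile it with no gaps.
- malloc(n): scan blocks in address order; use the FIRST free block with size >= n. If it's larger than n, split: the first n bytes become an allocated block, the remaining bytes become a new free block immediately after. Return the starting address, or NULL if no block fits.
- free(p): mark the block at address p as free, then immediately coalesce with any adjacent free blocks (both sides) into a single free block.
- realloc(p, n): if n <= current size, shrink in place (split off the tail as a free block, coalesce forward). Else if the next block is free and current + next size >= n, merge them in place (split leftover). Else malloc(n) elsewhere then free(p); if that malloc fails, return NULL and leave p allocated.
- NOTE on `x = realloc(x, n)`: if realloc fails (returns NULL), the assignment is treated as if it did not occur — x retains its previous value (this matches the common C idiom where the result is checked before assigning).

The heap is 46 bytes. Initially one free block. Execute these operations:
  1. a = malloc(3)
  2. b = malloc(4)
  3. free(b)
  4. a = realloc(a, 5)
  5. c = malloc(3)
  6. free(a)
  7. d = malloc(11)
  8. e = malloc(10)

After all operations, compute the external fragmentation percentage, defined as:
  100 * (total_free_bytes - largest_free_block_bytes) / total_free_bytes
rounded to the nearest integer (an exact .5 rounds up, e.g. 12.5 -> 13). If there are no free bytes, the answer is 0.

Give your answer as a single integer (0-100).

Answer: 23

Derivation:
Op 1: a = malloc(3) -> a = 0; heap: [0-2 ALLOC][3-45 FREE]
Op 2: b = malloc(4) -> b = 3; heap: [0-2 ALLOC][3-6 ALLOC][7-45 FREE]
Op 3: free(b) -> (freed b); heap: [0-2 ALLOC][3-45 FREE]
Op 4: a = realloc(a, 5) -> a = 0; heap: [0-4 ALLOC][5-45 FREE]
Op 5: c = malloc(3) -> c = 5; heap: [0-4 ALLOC][5-7 ALLOC][8-45 FREE]
Op 6: free(a) -> (freed a); heap: [0-4 FREE][5-7 ALLOC][8-45 FREE]
Op 7: d = malloc(11) -> d = 8; heap: [0-4 FREE][5-7 ALLOC][8-18 ALLOC][19-45 FREE]
Op 8: e = malloc(10) -> e = 19; heap: [0-4 FREE][5-7 ALLOC][8-18 ALLOC][19-28 ALLOC][29-45 FREE]
Free blocks: [5 17] total_free=22 largest=17 -> 100*(22-17)/22 = 500/22 ≈ 22.727 -> rounds to 23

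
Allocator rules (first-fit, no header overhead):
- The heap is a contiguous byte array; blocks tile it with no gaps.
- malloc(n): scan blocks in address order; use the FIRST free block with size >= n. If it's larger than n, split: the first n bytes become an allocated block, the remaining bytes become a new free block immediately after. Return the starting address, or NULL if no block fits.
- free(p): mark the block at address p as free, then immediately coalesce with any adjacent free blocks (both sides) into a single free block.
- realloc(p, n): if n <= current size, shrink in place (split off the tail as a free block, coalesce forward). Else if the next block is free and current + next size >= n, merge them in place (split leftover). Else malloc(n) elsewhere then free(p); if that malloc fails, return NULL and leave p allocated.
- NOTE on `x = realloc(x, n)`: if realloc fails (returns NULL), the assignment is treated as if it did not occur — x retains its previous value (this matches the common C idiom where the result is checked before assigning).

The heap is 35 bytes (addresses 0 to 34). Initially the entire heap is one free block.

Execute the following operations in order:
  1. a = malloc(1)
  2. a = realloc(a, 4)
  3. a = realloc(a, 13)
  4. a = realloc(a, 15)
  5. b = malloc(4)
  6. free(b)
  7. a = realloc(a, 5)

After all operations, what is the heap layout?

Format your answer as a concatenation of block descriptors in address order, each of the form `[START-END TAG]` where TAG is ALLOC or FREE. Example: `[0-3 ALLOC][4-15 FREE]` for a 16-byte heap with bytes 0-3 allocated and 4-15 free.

Op 1: a = malloc(1) -> a = 0; heap: [0-0 ALLOC][1-34 FREE]
Op 2: a = realloc(a, 4) -> a = 0; heap: [0-3 ALLOC][4-34 FREE]
Op 3: a = realloc(a, 13) -> a = 0; heap: [0-12 ALLOC][13-34 FREE]
Op 4: a = realloc(a, 15) -> a = 0; heap: [0-14 ALLOC][15-34 FREE]
Op 5: b = malloc(4) -> b = 15; heap: [0-14 ALLOC][15-18 ALLOC][19-34 FREE]
Op 6: free(b) -> (freed b); heap: [0-14 ALLOC][15-34 FREE]
Op 7: a = realloc(a, 5) -> a = 0; heap: [0-4 ALLOC][5-34 FREE]

Answer: [0-4 ALLOC][5-34 FREE]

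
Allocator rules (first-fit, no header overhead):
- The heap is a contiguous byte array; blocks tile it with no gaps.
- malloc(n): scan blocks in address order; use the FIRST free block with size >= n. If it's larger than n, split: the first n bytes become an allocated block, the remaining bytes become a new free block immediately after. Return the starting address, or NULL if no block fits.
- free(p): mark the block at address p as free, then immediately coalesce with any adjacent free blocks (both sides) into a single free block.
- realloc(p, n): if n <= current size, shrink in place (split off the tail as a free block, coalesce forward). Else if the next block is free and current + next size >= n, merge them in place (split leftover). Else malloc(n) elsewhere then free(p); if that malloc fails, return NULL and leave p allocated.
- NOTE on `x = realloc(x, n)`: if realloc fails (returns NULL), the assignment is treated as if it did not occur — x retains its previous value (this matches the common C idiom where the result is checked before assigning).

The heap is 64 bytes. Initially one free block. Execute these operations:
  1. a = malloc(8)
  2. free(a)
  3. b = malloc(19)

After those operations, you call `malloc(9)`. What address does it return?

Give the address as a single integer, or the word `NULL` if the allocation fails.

Answer: 19

Derivation:
Op 1: a = malloc(8) -> a = 0; heap: [0-7 ALLOC][8-63 FREE]
Op 2: free(a) -> (freed a); heap: [0-63 FREE]
Op 3: b = malloc(19) -> b = 0; heap: [0-18 ALLOC][19-63 FREE]
malloc(9): first-fit scan over [0-18 ALLOC][19-63 FREE] -> 19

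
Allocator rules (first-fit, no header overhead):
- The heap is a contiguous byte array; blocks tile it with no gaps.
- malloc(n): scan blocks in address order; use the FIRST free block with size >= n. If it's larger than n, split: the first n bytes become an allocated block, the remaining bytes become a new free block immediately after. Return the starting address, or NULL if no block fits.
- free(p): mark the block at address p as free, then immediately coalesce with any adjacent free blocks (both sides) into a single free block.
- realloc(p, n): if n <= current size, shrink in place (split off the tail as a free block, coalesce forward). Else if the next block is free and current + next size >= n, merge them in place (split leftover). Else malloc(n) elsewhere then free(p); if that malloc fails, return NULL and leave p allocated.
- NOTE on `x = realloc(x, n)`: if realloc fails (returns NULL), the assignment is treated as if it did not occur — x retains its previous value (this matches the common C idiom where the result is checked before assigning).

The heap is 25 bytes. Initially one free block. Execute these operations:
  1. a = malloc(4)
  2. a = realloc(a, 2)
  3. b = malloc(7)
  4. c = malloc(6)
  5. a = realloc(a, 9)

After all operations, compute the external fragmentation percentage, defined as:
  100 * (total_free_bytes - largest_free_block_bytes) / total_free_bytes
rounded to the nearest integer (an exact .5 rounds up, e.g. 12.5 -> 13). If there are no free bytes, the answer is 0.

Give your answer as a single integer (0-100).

Answer: 33

Derivation:
Op 1: a = malloc(4) -> a = 0; heap: [0-3 ALLOC][4-24 FREE]
Op 2: a = realloc(a, 2) -> a = 0; heap: [0-1 ALLOC][2-24 FREE]
Op 3: b = malloc(7) -> b = 2; heap: [0-1 ALLOC][2-8 ALLOC][9-24 FREE]
Op 4: c = malloc(6) -> c = 9; heap: [0-1 ALLOC][2-8 ALLOC][9-14 ALLOC][15-24 FREE]
Op 5: a = realloc(a, 9) -> a = 15; heap: [0-1 FREE][2-8 ALLOC][9-14 ALLOC][15-23 ALLOC][24-24 FREE]
Free blocks: [2 1] total_free=3 largest=2 -> 100*(3-2)/3 = 100/3 ≈ 33.333 -> rounds to 33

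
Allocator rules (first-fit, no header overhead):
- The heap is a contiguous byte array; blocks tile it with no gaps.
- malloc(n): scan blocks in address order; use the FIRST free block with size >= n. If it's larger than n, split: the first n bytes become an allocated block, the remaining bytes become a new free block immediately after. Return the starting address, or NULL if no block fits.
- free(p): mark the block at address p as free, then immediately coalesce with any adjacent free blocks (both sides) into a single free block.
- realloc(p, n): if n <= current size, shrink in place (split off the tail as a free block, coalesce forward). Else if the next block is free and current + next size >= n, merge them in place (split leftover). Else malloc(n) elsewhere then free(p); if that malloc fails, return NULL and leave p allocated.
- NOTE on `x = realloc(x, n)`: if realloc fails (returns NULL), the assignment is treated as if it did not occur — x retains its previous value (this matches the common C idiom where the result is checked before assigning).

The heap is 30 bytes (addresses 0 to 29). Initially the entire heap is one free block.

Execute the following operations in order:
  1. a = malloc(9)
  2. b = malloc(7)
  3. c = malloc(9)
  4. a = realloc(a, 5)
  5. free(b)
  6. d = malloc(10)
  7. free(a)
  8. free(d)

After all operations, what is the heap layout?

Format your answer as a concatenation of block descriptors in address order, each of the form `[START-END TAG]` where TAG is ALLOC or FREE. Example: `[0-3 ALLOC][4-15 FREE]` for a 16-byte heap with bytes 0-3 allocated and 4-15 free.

Answer: [0-15 FREE][16-24 ALLOC][25-29 FREE]

Derivation:
Op 1: a = malloc(9) -> a = 0; heap: [0-8 ALLOC][9-29 FREE]
Op 2: b = malloc(7) -> b = 9; heap: [0-8 ALLOC][9-15 ALLOC][16-29 FREE]
Op 3: c = malloc(9) -> c = 16; heap: [0-8 ALLOC][9-15 ALLOC][16-24 ALLOC][25-29 FREE]
Op 4: a = realloc(a, 5) -> a = 0; heap: [0-4 ALLOC][5-8 FREE][9-15 ALLOC][16-24 ALLOC][25-29 FREE]
Op 5: free(b) -> (freed b); heap: [0-4 ALLOC][5-15 FREE][16-24 ALLOC][25-29 FREE]
Op 6: d = malloc(10) -> d = 5; heap: [0-4 ALLOC][5-14 ALLOC][15-15 FREE][16-24 ALLOC][25-29 FREE]
Op 7: free(a) -> (freed a); heap: [0-4 FREE][5-14 ALLOC][15-15 FREE][16-24 ALLOC][25-29 FREE]
Op 8: free(d) -> (freed d); heap: [0-15 FREE][16-24 ALLOC][25-29 FREE]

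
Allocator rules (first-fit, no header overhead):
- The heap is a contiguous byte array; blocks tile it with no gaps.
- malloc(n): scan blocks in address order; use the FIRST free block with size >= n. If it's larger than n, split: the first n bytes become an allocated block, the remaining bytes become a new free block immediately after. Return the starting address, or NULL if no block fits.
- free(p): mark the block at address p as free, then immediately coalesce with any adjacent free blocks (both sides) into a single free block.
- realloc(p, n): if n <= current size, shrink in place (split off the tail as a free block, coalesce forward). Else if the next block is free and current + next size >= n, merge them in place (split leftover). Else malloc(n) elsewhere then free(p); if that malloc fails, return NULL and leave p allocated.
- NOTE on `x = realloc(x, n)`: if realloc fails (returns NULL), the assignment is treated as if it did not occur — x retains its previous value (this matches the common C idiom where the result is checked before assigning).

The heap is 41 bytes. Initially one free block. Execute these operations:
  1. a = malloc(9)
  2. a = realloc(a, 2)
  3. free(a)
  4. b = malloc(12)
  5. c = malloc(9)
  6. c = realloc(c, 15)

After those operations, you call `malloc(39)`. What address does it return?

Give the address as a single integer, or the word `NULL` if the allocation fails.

Op 1: a = malloc(9) -> a = 0; heap: [0-8 ALLOC][9-40 FREE]
Op 2: a = realloc(a, 2) -> a = 0; heap: [0-1 ALLOC][2-40 FREE]
Op 3: free(a) -> (freed a); heap: [0-40 FREE]
Op 4: b = malloc(12) -> b = 0; heap: [0-11 ALLOC][12-40 FREE]
Op 5: c = malloc(9) -> c = 12; heap: [0-11 ALLOC][12-20 ALLOC][21-40 FREE]
Op 6: c = realloc(c, 15) -> c = 12; heap: [0-11 ALLOC][12-26 ALLOC][27-40 FREE]
malloc(39): first-fit scan over [0-11 ALLOC][12-26 ALLOC][27-40 FREE] -> NULL

Answer: NULL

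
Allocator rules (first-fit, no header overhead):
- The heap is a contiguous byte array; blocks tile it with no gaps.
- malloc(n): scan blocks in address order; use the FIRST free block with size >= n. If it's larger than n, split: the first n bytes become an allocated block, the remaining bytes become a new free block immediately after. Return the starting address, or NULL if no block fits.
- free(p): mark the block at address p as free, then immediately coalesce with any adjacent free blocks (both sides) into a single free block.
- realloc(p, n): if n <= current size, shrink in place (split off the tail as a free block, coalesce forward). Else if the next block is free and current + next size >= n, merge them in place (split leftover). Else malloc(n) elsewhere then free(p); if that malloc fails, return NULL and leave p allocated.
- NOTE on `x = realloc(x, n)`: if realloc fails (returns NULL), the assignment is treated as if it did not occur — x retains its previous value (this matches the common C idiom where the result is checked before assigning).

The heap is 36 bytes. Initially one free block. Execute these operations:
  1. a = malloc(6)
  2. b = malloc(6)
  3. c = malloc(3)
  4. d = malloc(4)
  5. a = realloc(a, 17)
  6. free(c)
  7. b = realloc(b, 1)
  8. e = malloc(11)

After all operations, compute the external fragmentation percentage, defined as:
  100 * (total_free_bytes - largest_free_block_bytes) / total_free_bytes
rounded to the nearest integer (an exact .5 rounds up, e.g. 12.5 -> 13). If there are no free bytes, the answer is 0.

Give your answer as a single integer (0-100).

Op 1: a = malloc(6) -> a = 0; heap: [0-5 ALLOC][6-35 FREE]
Op 2: b = malloc(6) -> b = 6; heap: [0-5 ALLOC][6-11 ALLOC][12-35 FREE]
Op 3: c = malloc(3) -> c = 12; heap: [0-5 ALLOC][6-11 ALLOC][12-14 ALLOC][15-35 FREE]
Op 4: d = malloc(4) -> d = 15; heap: [0-5 ALLOC][6-11 ALLOC][12-14 ALLOC][15-18 ALLOC][19-35 FREE]
Op 5: a = realloc(a, 17) -> a = 19; heap: [0-5 FREE][6-11 ALLOC][12-14 ALLOC][15-18 ALLOC][19-35 ALLOC]
Op 6: free(c) -> (freed c); heap: [0-5 FREE][6-11 ALLOC][12-14 FREE][15-18 ALLOC][19-35 ALLOC]
Op 7: b = realloc(b, 1) -> b = 6; heap: [0-5 FREE][6-6 ALLOC][7-14 FREE][15-18 ALLOC][19-35 ALLOC]
Op 8: e = malloc(11) -> e = NULL; heap: [0-5 FREE][6-6 ALLOC][7-14 FREE][15-18 ALLOC][19-35 ALLOC]
Free blocks: [6 8] total_free=14 largest=8 -> 100*(14-8)/14 = 600/14 ≈ 42.857 -> rounds to 43

Answer: 43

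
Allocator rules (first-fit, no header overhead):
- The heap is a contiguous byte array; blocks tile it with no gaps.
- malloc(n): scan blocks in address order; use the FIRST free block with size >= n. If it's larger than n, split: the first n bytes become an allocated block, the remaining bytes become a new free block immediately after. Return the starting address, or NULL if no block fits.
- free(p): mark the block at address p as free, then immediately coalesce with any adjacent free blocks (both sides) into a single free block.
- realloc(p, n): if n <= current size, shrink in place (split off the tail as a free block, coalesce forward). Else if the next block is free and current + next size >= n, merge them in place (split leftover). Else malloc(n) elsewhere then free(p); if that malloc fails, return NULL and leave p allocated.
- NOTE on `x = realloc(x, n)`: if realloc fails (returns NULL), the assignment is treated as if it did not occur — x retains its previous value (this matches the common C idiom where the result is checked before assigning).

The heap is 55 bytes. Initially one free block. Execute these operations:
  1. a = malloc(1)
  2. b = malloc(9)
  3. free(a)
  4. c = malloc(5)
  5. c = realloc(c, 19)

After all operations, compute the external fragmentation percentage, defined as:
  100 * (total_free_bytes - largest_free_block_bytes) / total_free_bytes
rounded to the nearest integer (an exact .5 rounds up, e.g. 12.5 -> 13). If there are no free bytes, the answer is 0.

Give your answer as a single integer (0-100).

Op 1: a = malloc(1) -> a = 0; heap: [0-0 ALLOC][1-54 FREE]
Op 2: b = malloc(9) -> b = 1; heap: [0-0 ALLOC][1-9 ALLOC][10-54 FREE]
Op 3: free(a) -> (freed a); heap: [0-0 FREE][1-9 ALLOC][10-54 FREE]
Op 4: c = malloc(5) -> c = 10; heap: [0-0 FREE][1-9 ALLOC][10-14 ALLOC][15-54 FREE]
Op 5: c = realloc(c, 19) -> c = 10; heap: [0-0 FREE][1-9 ALLOC][10-28 ALLOC][29-54 FREE]
Free blocks: [1 26] total_free=27 largest=26 -> 100*(27-26)/27 = 100/27 ≈ 3.704 -> rounds to 4

Answer: 4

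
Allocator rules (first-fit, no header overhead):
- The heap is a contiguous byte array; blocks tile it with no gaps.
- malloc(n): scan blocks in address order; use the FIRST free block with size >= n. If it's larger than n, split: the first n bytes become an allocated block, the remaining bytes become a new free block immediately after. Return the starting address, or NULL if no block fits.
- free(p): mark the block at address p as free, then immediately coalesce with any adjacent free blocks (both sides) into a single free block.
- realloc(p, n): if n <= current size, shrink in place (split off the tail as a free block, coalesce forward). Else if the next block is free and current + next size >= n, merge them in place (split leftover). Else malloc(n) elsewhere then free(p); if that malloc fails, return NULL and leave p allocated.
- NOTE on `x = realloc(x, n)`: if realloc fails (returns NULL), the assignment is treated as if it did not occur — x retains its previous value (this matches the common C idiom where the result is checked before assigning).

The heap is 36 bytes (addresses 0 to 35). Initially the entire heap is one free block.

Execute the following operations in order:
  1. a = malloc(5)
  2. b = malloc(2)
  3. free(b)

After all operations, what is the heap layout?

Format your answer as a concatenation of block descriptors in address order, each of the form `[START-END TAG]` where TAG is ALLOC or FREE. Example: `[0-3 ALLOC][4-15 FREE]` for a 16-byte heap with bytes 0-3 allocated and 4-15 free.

Answer: [0-4 ALLOC][5-35 FREE]

Derivation:
Op 1: a = malloc(5) -> a = 0; heap: [0-4 ALLOC][5-35 FREE]
Op 2: b = malloc(2) -> b = 5; heap: [0-4 ALLOC][5-6 ALLOC][7-35 FREE]
Op 3: free(b) -> (freed b); heap: [0-4 ALLOC][5-35 FREE]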